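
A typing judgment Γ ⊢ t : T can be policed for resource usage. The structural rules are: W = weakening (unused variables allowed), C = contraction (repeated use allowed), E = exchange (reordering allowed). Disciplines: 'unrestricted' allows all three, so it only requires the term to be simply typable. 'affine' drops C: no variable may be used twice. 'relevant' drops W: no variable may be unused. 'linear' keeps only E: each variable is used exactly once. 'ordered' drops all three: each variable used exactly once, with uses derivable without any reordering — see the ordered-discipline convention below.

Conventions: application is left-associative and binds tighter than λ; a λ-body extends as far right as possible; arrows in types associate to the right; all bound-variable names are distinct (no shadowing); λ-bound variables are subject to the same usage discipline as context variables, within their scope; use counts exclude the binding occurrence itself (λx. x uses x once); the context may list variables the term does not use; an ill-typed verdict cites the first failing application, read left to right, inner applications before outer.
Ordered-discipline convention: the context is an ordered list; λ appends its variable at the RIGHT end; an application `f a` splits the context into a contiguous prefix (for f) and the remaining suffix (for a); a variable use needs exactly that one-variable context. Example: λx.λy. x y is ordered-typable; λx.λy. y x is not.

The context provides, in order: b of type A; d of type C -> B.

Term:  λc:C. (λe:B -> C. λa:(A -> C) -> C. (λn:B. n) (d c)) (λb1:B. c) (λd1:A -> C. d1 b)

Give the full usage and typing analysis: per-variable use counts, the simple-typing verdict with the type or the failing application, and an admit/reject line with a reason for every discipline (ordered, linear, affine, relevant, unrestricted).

use counts: b=1; d=1; c (bound)=2; e (bound)=0; a (bound)=0; n (bound)=1; b1 (bound)=0; d1 (bound)=1
order of uses: n, d, c, c, d1, b
typing: the term checks, with type C -> B
ordered: ✗, needs contraction — c ×2; needs weakening: e, a, b1 unused
linear: ✗, needs contraction — c ×2; needs weakening: e, a, b1 unused
affine: ✗, needs contraction — c ×2
relevant: ✗, needs weakening: e, a, b1 unused
unrestricted: ✓, type-checks (C -> B) and nothing is barred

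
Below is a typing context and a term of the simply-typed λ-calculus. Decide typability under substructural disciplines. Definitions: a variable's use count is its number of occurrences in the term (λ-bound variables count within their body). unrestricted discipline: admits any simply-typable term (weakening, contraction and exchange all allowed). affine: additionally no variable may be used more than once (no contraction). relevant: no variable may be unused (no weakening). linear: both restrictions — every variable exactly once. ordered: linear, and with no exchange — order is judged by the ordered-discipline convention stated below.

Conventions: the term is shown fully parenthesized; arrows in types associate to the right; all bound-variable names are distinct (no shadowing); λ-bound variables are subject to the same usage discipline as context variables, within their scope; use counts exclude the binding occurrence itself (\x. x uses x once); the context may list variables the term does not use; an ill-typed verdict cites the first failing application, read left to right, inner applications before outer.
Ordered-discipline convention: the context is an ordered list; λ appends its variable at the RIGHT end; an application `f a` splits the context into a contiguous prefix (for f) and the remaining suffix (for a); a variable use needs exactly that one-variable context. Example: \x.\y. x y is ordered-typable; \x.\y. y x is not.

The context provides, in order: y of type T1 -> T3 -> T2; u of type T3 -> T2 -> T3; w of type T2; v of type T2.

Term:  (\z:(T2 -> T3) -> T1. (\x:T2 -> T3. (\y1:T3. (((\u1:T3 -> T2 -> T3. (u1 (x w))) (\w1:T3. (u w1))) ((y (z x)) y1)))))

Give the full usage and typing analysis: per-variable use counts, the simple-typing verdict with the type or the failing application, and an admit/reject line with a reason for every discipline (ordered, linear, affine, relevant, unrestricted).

usage: y: 1×, u: 1×, w: 1×, v: 0×, z (λ-bound): 1×, x (λ-bound): 2×, y1 (λ-bound): 1×, u1 (λ-bound): 1×, w1 (λ-bound): 1×
uses in reading order: u1, x, w, u, w1, y, z, x, y1
typing: ✓ — ((T2 -> T3) -> T1) -> (T2 -> T3) -> T3 -> T3
ordered ✗ (uses contraction: x ×2; v never used (weakening))
linear ✗ (uses contraction: x ×2; v never used (weakening))
affine ✗ (uses contraction: x ×2)
relevant ✗ (v never used (weakening))
unrestricted ✓ (type-checks (((T2 -> T3) -> T1) -> (T2 -> T3) -> T3 -> T3) and nothing is barred)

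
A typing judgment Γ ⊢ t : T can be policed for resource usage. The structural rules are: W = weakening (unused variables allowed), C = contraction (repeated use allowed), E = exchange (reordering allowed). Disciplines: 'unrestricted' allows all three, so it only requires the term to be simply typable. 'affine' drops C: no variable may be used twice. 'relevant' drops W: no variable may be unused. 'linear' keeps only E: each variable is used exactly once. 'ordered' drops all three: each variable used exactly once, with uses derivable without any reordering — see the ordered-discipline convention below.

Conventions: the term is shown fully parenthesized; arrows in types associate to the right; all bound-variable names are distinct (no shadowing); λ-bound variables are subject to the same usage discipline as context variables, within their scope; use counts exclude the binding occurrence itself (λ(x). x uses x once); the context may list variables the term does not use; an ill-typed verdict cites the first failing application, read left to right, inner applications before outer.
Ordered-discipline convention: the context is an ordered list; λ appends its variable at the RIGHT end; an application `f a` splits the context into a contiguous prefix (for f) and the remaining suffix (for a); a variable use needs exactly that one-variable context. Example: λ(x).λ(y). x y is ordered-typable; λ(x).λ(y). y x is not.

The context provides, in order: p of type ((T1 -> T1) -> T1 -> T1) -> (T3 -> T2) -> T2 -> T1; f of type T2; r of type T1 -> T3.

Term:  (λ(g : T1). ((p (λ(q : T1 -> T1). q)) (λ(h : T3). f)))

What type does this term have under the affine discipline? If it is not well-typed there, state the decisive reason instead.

term : T1 -> T2 -> T1
usage: p ×1; f ×1; r ×0; g (λ-bound) ×0; q (λ-bound) ×1; h (λ-bound) ×0
use order (left to right): p, q, f
typing: the term checks, with type T1 -> T2 -> T1
across the five disciplines: ordered ✗, linear ✗, affine ✓, relevant ✗, unrestricted ✓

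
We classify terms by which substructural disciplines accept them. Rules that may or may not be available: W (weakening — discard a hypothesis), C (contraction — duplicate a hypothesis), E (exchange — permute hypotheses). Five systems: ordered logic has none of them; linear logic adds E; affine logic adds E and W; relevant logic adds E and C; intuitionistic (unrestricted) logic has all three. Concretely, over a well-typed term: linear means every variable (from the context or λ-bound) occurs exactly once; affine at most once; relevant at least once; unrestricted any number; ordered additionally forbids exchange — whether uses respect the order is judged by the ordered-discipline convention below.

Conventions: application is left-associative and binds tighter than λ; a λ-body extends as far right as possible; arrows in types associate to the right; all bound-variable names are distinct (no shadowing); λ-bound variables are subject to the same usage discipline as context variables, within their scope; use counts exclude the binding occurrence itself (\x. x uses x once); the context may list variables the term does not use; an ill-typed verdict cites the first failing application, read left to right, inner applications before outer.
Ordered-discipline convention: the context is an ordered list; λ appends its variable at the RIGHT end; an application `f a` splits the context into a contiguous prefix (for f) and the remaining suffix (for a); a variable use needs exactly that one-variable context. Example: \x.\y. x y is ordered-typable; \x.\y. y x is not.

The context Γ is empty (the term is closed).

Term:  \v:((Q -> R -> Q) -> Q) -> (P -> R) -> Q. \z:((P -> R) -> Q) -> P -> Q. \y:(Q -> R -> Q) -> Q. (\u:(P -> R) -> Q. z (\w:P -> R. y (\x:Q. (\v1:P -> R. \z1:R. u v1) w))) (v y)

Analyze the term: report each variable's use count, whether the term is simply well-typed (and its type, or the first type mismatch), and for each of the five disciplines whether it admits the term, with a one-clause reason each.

variable uses: v [bound]: 1; z [bound]: 1; y [bound]: 2; u [bound]: 1; w [bound]: 1; x [bound]: 0; v1 [bound]: 1; z1 [bound]: 0
left-to-right use order: z, y, u, v1, w, v, y
typing: the term checks, with type (((Q -> R -> Q) -> Q) -> (P -> R) -> Q) -> (((P -> R) -> Q) -> P -> Q) -> ((Q -> R -> Q) -> Q) -> P -> Q
ordered: ✗ — y ×2 used more than once (contraction); x, z1 left unused
linear: ✗ — y ×2 used more than once (contraction); x, z1 left unused
affine: ✗ — y ×2 used more than once (contraction)
relevant: ✗ — x, z1 left unused
unrestricted: ✓ — type-checks ((((Q -> R -> Q) -> Q) -> (P -> R) -> Q) -> (((P -> R) -> Q) -> P -> Q) -> ((Q -> R -> Q) -> Q) -> P -> Q) and nothing is barred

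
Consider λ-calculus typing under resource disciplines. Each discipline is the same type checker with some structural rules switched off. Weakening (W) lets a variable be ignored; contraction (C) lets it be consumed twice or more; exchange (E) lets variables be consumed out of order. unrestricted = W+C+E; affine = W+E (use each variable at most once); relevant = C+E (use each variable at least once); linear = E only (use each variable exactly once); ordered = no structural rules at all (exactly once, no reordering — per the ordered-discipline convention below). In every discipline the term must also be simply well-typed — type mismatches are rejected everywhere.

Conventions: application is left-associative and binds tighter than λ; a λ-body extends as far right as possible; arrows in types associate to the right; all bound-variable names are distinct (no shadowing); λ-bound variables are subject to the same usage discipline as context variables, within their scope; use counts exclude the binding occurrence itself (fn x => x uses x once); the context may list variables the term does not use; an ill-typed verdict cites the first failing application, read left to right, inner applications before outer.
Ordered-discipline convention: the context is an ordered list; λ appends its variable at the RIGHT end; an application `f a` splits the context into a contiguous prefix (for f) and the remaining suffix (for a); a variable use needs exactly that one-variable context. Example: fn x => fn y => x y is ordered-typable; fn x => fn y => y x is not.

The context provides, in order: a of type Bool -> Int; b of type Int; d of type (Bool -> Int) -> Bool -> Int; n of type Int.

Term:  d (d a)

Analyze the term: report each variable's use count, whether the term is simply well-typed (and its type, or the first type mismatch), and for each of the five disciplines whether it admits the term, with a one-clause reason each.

use counts: a: 1, b: 0, d: 2, n: 0
uses in reading order: d, d, a
typing: the term checks, with type Bool -> Int
ordered ✗ (uses contraction: d ×2; b, n never used (weakening))
linear ✗ (uses contraction: d ×2; b, n never used (weakening))
affine ✗ (uses contraction: d ×2)
relevant ✗ (b, n never used (weakening))
unrestricted ✓ (simply typable at Bool -> Int; W, C, E all held)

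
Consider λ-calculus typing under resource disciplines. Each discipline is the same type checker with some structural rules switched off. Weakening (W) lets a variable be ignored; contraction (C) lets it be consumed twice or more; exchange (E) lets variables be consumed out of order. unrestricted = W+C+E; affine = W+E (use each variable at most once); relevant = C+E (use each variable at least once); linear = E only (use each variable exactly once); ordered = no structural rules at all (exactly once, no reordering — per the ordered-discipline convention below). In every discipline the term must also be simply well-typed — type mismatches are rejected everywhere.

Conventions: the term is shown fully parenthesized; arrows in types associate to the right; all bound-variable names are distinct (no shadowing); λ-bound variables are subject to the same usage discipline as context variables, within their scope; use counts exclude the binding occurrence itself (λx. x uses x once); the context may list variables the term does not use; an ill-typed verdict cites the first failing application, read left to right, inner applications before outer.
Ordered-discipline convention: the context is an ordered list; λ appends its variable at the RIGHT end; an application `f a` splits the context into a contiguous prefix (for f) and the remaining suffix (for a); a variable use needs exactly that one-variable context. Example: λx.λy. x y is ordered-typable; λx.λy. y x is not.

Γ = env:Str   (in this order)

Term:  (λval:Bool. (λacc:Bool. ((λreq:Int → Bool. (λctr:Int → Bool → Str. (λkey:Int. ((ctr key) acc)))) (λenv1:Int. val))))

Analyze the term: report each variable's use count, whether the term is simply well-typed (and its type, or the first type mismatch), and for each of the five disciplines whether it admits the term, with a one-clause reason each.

variable uses: env=0, val (λ-bound)=1, acc (λ-bound)=1, req (λ-bound)=0, ctr (λ-bound)=1, key (λ-bound)=1, env1 (λ-bound)=0
uses in reading order: ctr, key, acc, val
typing: well-typed — term : Bool → Bool → (Int → Bool → Str) → Int → Str
ordered: ✗ — env, req, env1 never used (weakening)
linear: ✗ — env, req, env1 never used (weakening)
affine: ✓ — at most one use each (env, val, acc, req, ctr, key, env1)
relevant: ✗ — env, req, env1 never used (weakening)
unrestricted: ✓ — well-typed at Bool → Bool → (Int → Bool → Str) → Int → Str; no restrictions here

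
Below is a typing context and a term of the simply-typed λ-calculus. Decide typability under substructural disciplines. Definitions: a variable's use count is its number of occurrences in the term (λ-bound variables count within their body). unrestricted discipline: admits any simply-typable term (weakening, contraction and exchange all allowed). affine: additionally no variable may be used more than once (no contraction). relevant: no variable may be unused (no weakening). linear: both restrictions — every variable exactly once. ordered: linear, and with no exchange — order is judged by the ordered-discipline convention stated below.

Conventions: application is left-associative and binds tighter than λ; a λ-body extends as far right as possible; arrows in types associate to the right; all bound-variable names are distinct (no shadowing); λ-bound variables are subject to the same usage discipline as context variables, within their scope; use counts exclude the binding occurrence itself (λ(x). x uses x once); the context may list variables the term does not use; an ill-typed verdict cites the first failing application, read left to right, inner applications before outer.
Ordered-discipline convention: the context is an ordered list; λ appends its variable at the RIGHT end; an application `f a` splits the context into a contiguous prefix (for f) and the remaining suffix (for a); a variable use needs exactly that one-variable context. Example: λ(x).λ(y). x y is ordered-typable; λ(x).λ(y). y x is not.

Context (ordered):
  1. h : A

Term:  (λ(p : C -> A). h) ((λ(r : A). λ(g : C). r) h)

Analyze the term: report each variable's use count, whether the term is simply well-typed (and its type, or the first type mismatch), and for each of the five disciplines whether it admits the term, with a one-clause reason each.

usage: h ×2, p [bound] ×0, r [bound] ×1, g [bound] ×0
left-to-right use order: h, r, h
typing: ✓ — A
ordered: ✗ — repeated use of h ×2; p, g never used (weakening)
linear: ✗ — repeated use of h ×2; p, g never used (weakening)
affine: ✗ — repeated use of h ×2
relevant: ✗ — p, g never used (weakening)
unrestricted: ✓ — simply typable at A; W, C, E all held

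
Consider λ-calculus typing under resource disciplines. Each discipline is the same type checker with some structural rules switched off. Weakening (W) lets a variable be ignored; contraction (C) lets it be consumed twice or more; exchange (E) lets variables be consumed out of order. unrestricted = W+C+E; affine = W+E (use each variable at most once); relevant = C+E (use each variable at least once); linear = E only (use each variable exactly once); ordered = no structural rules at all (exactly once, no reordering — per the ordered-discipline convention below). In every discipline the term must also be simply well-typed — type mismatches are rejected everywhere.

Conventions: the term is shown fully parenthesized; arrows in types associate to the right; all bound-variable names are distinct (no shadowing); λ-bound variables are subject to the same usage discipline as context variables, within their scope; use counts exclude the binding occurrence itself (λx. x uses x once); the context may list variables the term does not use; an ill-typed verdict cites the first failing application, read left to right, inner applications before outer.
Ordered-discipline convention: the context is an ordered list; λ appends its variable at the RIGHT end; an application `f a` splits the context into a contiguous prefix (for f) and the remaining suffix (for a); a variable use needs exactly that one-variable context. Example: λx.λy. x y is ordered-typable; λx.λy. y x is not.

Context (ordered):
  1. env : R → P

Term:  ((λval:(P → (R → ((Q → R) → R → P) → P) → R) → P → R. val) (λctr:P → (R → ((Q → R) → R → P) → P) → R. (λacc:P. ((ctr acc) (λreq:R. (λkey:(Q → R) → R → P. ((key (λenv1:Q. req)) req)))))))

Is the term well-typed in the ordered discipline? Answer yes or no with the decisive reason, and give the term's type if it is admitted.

no — needs contraction — req ×2; unused: env, env1 — weakening required
counts: env: 0×; val (λ-bound): 1×; ctr (λ-bound): 1×; acc (λ-bound): 1×; req (λ-bound): 2×; key (λ-bound): 1×; env1 (λ-bound): 0×
order of uses: val, ctr, acc, key, req, req
typing: the term checks, with type (P → (R → ((Q → R) → R → P) → P) → R) → P → R
per-discipline verdicts: ordered ✗ | linear ✗ | affine ✗ | relevant ✗ | unrestricted ✓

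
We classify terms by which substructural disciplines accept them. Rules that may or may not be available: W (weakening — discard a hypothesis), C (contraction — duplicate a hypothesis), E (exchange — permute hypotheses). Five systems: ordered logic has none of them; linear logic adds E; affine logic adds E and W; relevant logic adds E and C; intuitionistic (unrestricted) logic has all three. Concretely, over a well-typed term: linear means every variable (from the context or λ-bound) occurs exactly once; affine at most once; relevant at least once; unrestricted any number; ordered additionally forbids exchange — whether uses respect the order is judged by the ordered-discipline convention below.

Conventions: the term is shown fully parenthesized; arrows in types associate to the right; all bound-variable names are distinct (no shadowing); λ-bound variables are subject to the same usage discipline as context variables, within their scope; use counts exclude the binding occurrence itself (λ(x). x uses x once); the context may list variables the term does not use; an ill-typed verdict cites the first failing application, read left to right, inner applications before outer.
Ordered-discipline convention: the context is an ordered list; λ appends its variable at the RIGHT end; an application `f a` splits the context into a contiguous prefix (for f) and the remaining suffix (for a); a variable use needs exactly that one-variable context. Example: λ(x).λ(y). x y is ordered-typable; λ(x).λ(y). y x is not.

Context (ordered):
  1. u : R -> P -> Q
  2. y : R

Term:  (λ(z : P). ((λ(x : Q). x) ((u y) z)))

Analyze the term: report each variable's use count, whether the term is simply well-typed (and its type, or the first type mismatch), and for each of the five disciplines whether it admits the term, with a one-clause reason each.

counts: u ×1, y ×1, z [bound] ×1, x [bound] ×1
uses in reading order: x, u, y, z
typing: well-typed — term : P -> Q
ordered ✓ (single-use (u, y, z, x), ordered derivation ok)
linear ✓ (u, y, z, x: one use apiece)
affine ✓ (u, y, z, x: no repeats, contraction unneeded)
relevant ✓ (u, y, z, x: all used, weakening unneeded)
unrestricted ✓ (well-typed at P -> Q; no restrictions here)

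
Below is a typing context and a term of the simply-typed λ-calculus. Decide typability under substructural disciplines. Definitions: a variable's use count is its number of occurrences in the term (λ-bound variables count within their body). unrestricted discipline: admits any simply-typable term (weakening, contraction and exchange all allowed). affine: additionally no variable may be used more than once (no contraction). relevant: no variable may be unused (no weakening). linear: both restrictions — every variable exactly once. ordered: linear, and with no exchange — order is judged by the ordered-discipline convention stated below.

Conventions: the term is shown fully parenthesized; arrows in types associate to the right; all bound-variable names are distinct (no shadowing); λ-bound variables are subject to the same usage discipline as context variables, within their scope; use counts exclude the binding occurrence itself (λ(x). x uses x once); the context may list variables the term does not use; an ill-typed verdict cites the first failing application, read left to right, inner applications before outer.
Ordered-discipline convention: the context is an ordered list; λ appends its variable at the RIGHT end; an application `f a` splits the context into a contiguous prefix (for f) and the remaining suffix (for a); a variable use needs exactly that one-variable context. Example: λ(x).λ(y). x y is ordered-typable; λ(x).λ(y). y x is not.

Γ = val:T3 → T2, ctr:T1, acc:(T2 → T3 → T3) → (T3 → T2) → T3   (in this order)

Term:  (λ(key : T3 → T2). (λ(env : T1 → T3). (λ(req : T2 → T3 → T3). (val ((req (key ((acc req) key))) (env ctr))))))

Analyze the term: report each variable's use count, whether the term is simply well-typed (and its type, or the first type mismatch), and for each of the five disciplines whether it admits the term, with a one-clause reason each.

counts: val: 1×, ctr: 1×, acc: 1×, key [bound]: 2×, env [bound]: 1×, req [bound]: 2×
use order (left to right): val, req, key, acc, req, key, env, ctr
typing: well-typed — term : (T3 → T2) → (T1 → T3) → (T2 → T3 → T3) → T2
ordered: ✗ — key ×2, req ×2 used more than once (contraction)
linear: ✗ — key ×2, req ×2 used more than once (contraction)
affine: ✗ — key ×2, req ×2 used more than once (contraction)
relevant: ✓ — none of val, ctr, acc, key, env, req goes unused
unrestricted: ✓ — type-checks ((T3 → T2) → (T1 → T3) → (T2 → T3 → T3) → T2) and nothing is barred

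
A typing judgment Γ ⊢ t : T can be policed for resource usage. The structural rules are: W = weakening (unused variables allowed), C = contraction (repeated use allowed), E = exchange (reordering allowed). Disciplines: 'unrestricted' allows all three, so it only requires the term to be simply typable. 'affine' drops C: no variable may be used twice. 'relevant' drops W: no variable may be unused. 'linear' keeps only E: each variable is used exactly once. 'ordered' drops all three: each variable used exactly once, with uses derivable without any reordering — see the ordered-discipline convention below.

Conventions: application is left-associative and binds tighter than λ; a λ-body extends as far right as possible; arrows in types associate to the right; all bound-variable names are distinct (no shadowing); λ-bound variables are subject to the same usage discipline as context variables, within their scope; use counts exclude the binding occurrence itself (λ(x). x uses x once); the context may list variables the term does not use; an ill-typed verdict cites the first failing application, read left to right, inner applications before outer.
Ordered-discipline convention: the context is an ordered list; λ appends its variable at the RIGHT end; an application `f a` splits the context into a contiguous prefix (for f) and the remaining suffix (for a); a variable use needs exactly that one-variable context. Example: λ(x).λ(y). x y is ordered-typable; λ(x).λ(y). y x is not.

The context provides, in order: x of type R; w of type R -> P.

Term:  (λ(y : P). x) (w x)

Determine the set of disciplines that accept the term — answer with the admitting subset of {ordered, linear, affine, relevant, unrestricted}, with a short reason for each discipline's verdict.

admitting disciplines: unrestricted
counts: x=2, w=1, y (λ-bound)=0
uses in reading order: x, w, x
typing: well-typed — term : R
ordered ✗ (repeated use of x ×2; y never used (weakening))
linear ✗ (repeated use of x ×2; y never used (weakening))
affine ✗ (repeated use of x ×2)
relevant ✗ (y never used (weakening))
unrestricted ✓ (simply typable at R; W, C, E all held)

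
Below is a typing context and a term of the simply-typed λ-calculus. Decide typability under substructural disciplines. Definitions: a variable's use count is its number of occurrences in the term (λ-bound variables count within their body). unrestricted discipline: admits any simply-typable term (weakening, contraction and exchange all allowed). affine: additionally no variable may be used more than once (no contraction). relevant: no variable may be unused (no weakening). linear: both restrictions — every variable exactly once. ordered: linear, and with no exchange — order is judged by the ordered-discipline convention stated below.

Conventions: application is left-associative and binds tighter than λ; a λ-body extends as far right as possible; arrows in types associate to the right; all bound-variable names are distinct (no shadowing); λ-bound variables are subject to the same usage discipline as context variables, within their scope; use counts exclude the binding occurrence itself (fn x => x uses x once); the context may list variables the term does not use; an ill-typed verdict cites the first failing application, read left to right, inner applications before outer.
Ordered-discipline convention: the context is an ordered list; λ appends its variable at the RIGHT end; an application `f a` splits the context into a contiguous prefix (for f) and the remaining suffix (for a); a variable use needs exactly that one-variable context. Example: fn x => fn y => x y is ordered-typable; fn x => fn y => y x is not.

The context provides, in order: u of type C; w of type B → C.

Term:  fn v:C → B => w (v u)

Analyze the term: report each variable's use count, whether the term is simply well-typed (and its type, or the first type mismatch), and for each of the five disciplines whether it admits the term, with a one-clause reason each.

usage: u ×1; w ×1; v (λ-bound) ×1
left-to-right use order: w, v, u
typing: the term checks, with type (C → B) → C
ordered: ✗ — no contiguous prefix/suffix split fits w, v, u
linear: ✓ — each of u, w, v used exactly once
affine: ✓ — at most one use each (u, w, v)
relevant: ✓ — at least one use each (u, w, v)
unrestricted: ✓ — simply typable at (C → B) → C; W, C, E all held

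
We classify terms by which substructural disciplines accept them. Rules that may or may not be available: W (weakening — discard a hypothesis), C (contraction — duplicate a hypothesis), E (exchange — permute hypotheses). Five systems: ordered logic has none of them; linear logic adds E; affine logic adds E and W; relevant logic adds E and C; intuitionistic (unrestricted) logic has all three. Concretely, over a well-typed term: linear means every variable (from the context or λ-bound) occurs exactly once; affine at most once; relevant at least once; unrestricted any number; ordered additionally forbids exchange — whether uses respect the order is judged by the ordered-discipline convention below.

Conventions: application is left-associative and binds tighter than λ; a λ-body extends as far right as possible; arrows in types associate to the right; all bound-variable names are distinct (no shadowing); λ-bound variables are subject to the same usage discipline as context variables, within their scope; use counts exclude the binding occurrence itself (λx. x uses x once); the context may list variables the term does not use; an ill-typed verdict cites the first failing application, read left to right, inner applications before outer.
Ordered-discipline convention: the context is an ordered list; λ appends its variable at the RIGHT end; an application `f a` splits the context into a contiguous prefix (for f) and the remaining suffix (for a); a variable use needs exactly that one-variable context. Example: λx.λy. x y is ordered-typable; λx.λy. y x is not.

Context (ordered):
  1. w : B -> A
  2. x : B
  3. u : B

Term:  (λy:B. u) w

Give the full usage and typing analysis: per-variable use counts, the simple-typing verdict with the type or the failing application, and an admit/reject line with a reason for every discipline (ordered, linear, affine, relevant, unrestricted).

usage: w: 1; x: 0; u: 1; y (λ-bound): 0
uses in reading order: u, w
typing: ill-typed: argument of type B -> A where B is required
ordered: ✗, the type mismatch rejects it
linear: ✗, not simply typable
affine: ✗, fails simple typing
relevant: ✗, a type mismatch blocks all five
unrestricted: ✗, the type mismatch rejects it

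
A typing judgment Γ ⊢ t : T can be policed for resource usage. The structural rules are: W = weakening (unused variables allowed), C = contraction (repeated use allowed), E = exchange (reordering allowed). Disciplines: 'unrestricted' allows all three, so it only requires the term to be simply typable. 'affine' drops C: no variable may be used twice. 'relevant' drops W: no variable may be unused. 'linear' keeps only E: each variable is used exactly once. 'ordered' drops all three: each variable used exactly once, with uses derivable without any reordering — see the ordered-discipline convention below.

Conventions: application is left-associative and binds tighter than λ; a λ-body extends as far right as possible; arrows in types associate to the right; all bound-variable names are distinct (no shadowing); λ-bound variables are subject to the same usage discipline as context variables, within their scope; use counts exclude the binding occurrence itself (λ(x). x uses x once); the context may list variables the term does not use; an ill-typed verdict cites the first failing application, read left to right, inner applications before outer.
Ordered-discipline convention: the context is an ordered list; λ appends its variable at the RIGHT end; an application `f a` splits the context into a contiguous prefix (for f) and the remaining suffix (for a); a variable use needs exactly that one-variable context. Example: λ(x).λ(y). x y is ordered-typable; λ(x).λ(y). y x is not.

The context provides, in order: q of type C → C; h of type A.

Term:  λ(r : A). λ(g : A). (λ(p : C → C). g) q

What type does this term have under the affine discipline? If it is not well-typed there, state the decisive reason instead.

term : A → A → A
counts: q=1; h=0; r (bound)=0; g (bound)=1; p (bound)=0
use order (left to right): g, q
typing: well-typed at A → A → A
all disciplines: ordered ✗; linear ✗; affine ✓; relevant ✗; unrestricted ✓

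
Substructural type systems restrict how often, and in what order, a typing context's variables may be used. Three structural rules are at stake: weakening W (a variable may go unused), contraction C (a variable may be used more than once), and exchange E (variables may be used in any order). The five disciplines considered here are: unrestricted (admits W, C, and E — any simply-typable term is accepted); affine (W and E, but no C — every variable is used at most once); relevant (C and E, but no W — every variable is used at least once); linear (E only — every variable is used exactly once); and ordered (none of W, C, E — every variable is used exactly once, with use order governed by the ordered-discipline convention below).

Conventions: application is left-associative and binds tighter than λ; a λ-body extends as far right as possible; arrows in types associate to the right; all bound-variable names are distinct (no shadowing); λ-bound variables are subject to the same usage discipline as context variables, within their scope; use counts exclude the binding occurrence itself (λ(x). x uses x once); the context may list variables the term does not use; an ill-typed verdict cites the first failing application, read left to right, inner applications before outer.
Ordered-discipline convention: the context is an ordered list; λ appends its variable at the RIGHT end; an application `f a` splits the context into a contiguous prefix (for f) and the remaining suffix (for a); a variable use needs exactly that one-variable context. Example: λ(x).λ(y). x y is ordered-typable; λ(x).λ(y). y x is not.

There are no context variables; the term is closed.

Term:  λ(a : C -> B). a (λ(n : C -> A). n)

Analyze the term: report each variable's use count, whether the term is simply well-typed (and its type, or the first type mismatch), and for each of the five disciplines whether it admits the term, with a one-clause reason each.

variable uses: a [bound]=1; n [bound]=1
use order (left to right): a, n
typing: ill-typed: argument of type (C -> A) -> C -> A where C is required
ordered: ✗, a type mismatch blocks all five
linear: ✗, the type mismatch rejects it
affine: ✗, not simply typable
relevant: ✗, fails simple typing
unrestricted: ✗, a type mismatch blocks all five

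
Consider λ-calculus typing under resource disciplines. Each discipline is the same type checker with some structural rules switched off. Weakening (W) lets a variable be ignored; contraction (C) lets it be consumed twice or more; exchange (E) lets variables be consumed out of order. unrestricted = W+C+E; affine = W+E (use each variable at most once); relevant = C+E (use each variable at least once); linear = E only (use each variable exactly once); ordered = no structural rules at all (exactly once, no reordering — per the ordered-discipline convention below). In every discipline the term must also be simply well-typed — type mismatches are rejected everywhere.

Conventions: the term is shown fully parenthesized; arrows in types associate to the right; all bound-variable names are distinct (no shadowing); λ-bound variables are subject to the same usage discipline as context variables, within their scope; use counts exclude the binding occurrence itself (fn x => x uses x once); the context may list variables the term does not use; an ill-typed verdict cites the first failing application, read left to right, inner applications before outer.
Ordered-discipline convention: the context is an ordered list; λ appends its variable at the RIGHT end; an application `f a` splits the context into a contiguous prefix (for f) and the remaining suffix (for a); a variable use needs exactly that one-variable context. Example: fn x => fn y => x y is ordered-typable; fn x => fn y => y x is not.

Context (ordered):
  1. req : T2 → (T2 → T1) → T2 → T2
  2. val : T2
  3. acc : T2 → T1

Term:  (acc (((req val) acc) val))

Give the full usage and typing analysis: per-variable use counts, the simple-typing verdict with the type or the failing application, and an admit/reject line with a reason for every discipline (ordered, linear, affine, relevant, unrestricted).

use counts: req ×1, val ×2, acc ×2
order of uses: acc, req, val, acc, val
typing: the term checks, with type T1
ordered: ✗ — val ×2, acc ×2 used more than once (contraction)
linear: ✗ — val ×2, acc ×2 used more than once (contraction)
affine: ✗ — val ×2, acc ×2 used more than once (contraction)
relevant: ✓ — every one of req, val, acc appears
unrestricted: ✓ — type-checks (T1) and nothing is barred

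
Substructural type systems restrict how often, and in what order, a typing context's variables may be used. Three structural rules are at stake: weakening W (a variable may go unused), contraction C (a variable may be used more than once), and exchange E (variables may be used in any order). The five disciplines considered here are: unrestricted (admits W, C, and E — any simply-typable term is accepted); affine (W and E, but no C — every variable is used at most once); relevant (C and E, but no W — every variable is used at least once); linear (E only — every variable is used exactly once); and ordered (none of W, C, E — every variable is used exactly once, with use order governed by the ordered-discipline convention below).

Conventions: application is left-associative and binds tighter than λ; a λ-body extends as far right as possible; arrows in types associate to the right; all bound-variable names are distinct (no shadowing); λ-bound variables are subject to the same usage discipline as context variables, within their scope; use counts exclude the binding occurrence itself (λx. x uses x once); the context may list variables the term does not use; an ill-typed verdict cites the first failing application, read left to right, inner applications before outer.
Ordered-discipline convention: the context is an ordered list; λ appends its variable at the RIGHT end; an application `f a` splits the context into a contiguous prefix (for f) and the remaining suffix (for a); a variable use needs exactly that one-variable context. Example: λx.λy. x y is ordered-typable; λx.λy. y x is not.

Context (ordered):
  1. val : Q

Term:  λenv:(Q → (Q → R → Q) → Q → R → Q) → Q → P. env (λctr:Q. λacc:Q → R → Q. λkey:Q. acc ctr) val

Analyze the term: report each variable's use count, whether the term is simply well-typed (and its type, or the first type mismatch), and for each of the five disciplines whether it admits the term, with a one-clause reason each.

counts: val ×1, env (bound) ×1, ctr (bound) ×1, acc (bound) ×1, key (bound) ×0
order of uses: env, acc, ctr, val
typing: the term checks, with type ((Q → (Q → R → Q) → Q → R → Q) → Q → P) → P
ordered ✗ (key never used (weakening))
linear ✗ (key never used (weakening))
affine ✓ (val, env, ctr, acc, key: no repeats, contraction unneeded)
relevant ✗ (key never used (weakening))
unrestricted ✓ (typability at ((Q → (Q → R → Q) → Q → R → Q) → Q → P) → P is all that's needed)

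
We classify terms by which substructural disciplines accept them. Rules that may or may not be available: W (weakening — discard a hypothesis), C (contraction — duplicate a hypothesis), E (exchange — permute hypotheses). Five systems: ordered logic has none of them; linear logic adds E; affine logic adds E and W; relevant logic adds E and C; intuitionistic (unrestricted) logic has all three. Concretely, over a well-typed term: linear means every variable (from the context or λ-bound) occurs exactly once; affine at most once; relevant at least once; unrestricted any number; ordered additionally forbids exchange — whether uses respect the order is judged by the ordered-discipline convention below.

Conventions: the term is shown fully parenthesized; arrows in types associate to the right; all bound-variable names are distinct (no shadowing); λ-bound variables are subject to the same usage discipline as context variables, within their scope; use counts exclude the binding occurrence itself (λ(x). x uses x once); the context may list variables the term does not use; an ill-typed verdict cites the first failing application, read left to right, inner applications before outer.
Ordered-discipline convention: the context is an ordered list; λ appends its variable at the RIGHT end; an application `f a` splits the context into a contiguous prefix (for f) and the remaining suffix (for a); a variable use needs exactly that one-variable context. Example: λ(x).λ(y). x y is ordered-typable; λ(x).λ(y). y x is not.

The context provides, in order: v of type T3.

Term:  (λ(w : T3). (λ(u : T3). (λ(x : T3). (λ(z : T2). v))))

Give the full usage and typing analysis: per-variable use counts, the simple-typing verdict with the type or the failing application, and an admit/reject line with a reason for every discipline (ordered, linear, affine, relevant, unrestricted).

use counts: v: 1, w (λ-bound): 0, u (λ-bound): 0, x (λ-bound): 0, z (λ-bound): 0
use order (left to right): v
typing: well-typed at T3 -> T3 -> T3 -> T2 -> T3
ordered: ✗ — unused: w, u, x, z — weakening required
linear: ✗ — unused: w, u, x, z — weakening required
affine: ✓ — v, w, u, x, z: no repeats, contraction unneeded
relevant: ✗ — unused: w, u, x, z — weakening required
unrestricted: ✓ — typability at T3 -> T3 -> T3 -> T2 -> T3 is all that's needed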